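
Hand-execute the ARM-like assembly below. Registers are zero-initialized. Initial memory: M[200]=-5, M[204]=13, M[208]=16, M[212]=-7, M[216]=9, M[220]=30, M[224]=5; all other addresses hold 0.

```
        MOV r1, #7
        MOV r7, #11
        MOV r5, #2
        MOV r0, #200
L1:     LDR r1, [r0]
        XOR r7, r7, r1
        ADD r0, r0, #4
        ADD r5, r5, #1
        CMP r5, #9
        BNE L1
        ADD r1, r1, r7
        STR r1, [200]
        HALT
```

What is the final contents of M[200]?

11

MOV r1, #7 → r1=7
MOV r7, #11 → r7=11
MOV r5, #2 → r5=2
MOV r0, #200 → r0=200
LDR r1, [r0] → r1=M[200]=-5
XOR r7, r7, r1 → r7=11^(-5)=-16
ADD r0, r0, #4 → r0=200+4=204
ADD r5, r5, #1 → r5=2+1=3
CMP r5, #9  (cmp 3,9)
BNE L1: taken
LDR r1, [r0] → r1=M[204]=13
XOR r7, r7, r1 → r7=(-16)^13=-3
ADD r0, r0, #4 → r0=204+4=208
ADD r5, r5, #1 → r5=3+1=4
CMP r5, #9  (cmp 4,9)
BNE L1: taken
LDR r1, [r0] → r1=M[208]=16
XOR r7, r7, r1 → r7=(-3)^16=-19
ADD r0, r0, #4 → r0=208+4=212
ADD r5, r5, #1 → r5=4+1=5
CMP r5, #9  (cmp 5,9)
BNE L1: taken
LDR r1, [r0] → r1=M[212]=-7
XOR r7, r7, r1 → r7=(-19)^(-7)=20
ADD r0, r0, #4 → r0=212+4=216
ADD r5, r5, #1 → r5=5+1=6
CMP r5, #9  (cmp 6,9)
BNE L1: taken
LDR r1, [r0] → r1=M[216]=9
XOR r7, r7, r1 → r7=20^9=29
ADD r0, r0, #4 → r0=216+4=220
ADD r5, r5, #1 → r5=6+1=7
CMP r5, #9  (cmp 7,9)
BNE L1: taken
LDR r1, [r0] → r1=M[220]=30
XOR r7, r7, r1 → r7=29^30=3
ADD r0, r0, #4 → r0=220+4=224
ADD r5, r5, #1 → r5=7+1=8
CMP r5, #9  (cmp 8,9)
BNE L1: taken
LDR r1, [r0] → r1=M[224]=5
XOR r7, r7, r1 → r7=3^5=6
ADD r0, r0, #4 → r0=224+4=228
ADD r5, r5, #1 → r5=8+1=9
CMP r5, #9  (cmp 9,9)
BNE L1: not taken
ADD r1, r1, r7 → r1=5+6=11
STR r1, [200] → M[200]=11
halt.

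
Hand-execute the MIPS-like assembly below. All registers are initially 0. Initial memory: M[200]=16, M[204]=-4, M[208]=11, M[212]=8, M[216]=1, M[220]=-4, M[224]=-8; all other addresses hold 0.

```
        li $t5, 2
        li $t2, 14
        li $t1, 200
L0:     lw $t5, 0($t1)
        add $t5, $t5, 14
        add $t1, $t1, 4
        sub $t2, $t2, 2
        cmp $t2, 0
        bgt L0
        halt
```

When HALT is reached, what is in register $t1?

after li $t5, 2: $t5=2
after li $t2, 14: $t2=14
after li $t1, 200: $t1=200
after lw $t5, 0($t1): $t5=M[200]=16
after add $t5, $t5, 14: $t5=16+14=30
after add $t1, $t1, 4: $t1=200+4=204
after sub $t2, $t2, 2: $t2=14-2=12
cmp $t2, 0  (cmp 12,0)
bgt L0: taken
after lw $t5, 0($t1): $t5=M[204]=-4
after add $t5, $t5, 14: $t5=(-4)+14=10
after add $t1, $t1, 4: $t1=204+4=208
after sub $t2, $t2, 2: $t2=12-2=10
cmp $t2, 0  (cmp 10,0)
bgt L0: taken
after lw $t5, 0($t1): $t5=M[208]=11
after add $t5, $t5, 14: $t5=11+14=25
after add $t1, $t1, 4: $t1=208+4=212
after sub $t2, $t2, 2: $t2=10-2=8
cmp $t2, 0  (cmp 8,0)
bgt L0: taken
after lw $t5, 0($t1): $t5=M[212]=8
after add $t5, $t5, 14: $t5=8+14=22
after add $t1, $t1, 4: $t1=212+4=216
after sub $t2, $t2, 2: $t2=8-2=6
cmp $t2, 0  (cmp 6,0)
bgt L0: taken
after lw $t5, 0($t1): $t5=M[216]=1
after add $t5, $t5, 14: $t5=1+14=15
after add $t1, $t1, 4: $t1=216+4=220
after sub $t2, $t2, 2: $t2=6-2=4
cmp $t2, 0  (cmp 4,0)
bgt L0: taken
after lw $t5, 0($t1): $t5=M[220]=-4
after add $t5, $t5, 14: $t5=(-4)+14=10
after add $t1, $t1, 4: $t1=220+4=224
after sub $t2, $t2, 2: $t2=4-2=2
cmp $t2, 0  (cmp 2,0)
bgt L0: taken
after lw $t5, 0($t1): $t5=M[224]=-8
after add $t5, $t5, 14: $t5=(-8)+14=6
after add $t1, $t1, 4: $t1=224+4=228
after sub $t2, $t2, 2: $t2=2-2=0
cmp $t2, 0  (cmp 0,0)
bgt L0: not taken
halt.

228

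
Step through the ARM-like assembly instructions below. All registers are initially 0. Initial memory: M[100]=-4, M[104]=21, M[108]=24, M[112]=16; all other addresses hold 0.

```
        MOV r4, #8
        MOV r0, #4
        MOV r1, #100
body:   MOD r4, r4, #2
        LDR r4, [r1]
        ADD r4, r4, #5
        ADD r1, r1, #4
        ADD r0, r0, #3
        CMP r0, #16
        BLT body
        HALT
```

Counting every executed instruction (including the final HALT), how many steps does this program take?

32

MOV r4, #8 → r4=8
MOV r0, #4 → r0=4
MOV r1, #100 → r1=100
MOD r4, r4, #2 → r4=8%2=0
LDR r4, [r1] → r4=M[100]=-4
ADD r4, r4, #5 → r4=(-4)+5=1
ADD r1, r1, #4 → r1=100+4=104
ADD r0, r0, #3 → r0=4+3=7
CMP r0, #16  (cmp 7,16)
BLT body: taken
MOD r4, r4, #2 → r4=1%2=1
LDR r4, [r1] → r4=M[104]=21
ADD r4, r4, #5 → r4=21+5=26
ADD r1, r1, #4 → r1=104+4=108
ADD r0, r0, #3 → r0=7+3=10
CMP r0, #16  (cmp 10,16)
BLT body: taken
MOD r4, r4, #2 → r4=26%2=0
LDR r4, [r1] → r4=M[108]=24
ADD r4, r4, #5 → r4=24+5=29
ADD r1, r1, #4 → r1=108+4=112
ADD r0, r0, #3 → r0=10+3=13
CMP r0, #16  (cmp 13,16)
BLT body: taken
MOD r4, r4, #2 → r4=29%2=1
LDR r4, [r1] → r4=M[112]=16
ADD r4, r4, #5 → r4=16+5=21
ADD r1, r1, #4 → r1=112+4=116
ADD r0, r0, #3 → r0=13+3=16
CMP r0, #16  (cmp 16,16)
BLT body: not taken
halt.
Total executed instructions: 32.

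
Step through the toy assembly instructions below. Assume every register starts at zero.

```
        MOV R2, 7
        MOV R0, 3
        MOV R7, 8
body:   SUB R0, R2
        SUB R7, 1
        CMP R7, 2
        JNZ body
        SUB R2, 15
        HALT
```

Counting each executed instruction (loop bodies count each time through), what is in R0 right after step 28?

MOV R2, 7 → R2=7
MOV R0, 3 → R0=3
MOV R7, 8 → R7=8
SUB R0, R2 → R0=3-7=-4
SUB R7, 1 → R7=8-1=7
CMP R7, 2  (cmp 7,2)
JNZ body: taken
SUB R0, R2 → R0=(-4)-7=-11
SUB R7, 1 → R7=7-1=6
CMP R7, 2  (cmp 6,2)
JNZ body: taken
SUB R0, R2 → R0=(-11)-7=-18
SUB R7, 1 → R7=6-1=5
CMP R7, 2  (cmp 5,2)
JNZ body: taken
SUB R0, R2 → R0=(-18)-7=-25
SUB R7, 1 → R7=5-1=4
CMP R7, 2  (cmp 4,2)
JNZ body: taken
SUB R0, R2 → R0=(-25)-7=-32
SUB R7, 1 → R7=4-1=3
CMP R7, 2  (cmp 3,2)
JNZ body: taken
SUB R0, R2 → R0=(-32)-7=-39
SUB R7, 1 → R7=3-1=2
CMP R7, 2  (cmp 2,2)
JNZ body: not taken
SUB R2, 15 → R2=7-15=-8
After step 28: R0 = -39.

-39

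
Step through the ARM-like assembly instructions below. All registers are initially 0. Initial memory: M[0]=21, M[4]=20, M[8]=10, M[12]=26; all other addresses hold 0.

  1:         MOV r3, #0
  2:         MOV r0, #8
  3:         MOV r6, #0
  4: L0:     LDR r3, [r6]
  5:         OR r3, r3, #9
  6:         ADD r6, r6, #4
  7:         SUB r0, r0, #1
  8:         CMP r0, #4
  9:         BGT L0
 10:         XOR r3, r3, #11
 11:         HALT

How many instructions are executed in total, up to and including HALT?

29

after MOV r3, #0: r3=0
after MOV r0, #8: r0=8
after MOV r6, #0: r6=0
after LDR r3, [r6]: r3=M[0]=21
after OR r3, r3, #9: r3=21|9=29
after ADD r6, r6, #4: r6=0+4=4
after SUB r0, r0, #1: r0=8-1=7
CMP r0, #4  (cmp 7,4)
BGT L0: taken
after LDR r3, [r6]: r3=M[4]=20
after OR r3, r3, #9: r3=20|9=29
after ADD r6, r6, #4: r6=4+4=8
after SUB r0, r0, #1: r0=7-1=6
CMP r0, #4  (cmp 6,4)
BGT L0: taken
after LDR r3, [r6]: r3=M[8]=10
after OR r3, r3, #9: r3=10|9=11
after ADD r6, r6, #4: r6=8+4=12
after SUB r0, r0, #1: r0=6-1=5
CMP r0, #4  (cmp 5,4)
BGT L0: taken
after LDR r3, [r6]: r3=M[12]=26
after OR r3, r3, #9: r3=26|9=27
after ADD r6, r6, #4: r6=12+4=16
after SUB r0, r0, #1: r0=5-1=4
CMP r0, #4  (cmp 4,4)
BGT L0: not taken
after XOR r3, r3, #11: r3=27^11=16
halt.
Total executed instructions: 29.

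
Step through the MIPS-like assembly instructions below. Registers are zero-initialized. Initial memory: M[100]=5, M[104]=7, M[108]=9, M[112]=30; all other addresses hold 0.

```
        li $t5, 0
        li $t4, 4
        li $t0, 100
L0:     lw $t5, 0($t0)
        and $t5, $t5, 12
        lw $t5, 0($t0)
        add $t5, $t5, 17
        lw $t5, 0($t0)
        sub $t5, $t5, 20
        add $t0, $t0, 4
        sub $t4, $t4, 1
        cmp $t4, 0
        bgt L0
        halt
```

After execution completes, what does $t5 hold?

10

li $t5, 0 → $t5=0
li $t4, 4 → $t4=4
li $t0, 100 → $t0=100
lw $t5, 0($t0) → $t5=M[100]=5
and $t5, $t5, 12 → $t5=5&12=4
lw $t5, 0($t0) → $t5=M[100]=5
add $t5, $t5, 17 → $t5=5+17=22
lw $t5, 0($t0) → $t5=M[100]=5
sub $t5, $t5, 20 → $t5=5-20=-15
add $t0, $t0, 4 → $t0=100+4=104
sub $t4, $t4, 1 → $t4=4-1=3
cmp $t4, 0  (cmp 3,0)
bgt L0: taken
lw $t5, 0($t0) → $t5=M[104]=7
and $t5, $t5, 12 → $t5=7&12=4
lw $t5, 0($t0) → $t5=M[104]=7
add $t5, $t5, 17 → $t5=7+17=24
lw $t5, 0($t0) → $t5=M[104]=7
sub $t5, $t5, 20 → $t5=7-20=-13
add $t0, $t0, 4 → $t0=104+4=108
sub $t4, $t4, 1 → $t4=3-1=2
cmp $t4, 0  (cmp 2,0)
bgt L0: taken
lw $t5, 0($t0) → $t5=M[108]=9
and $t5, $t5, 12 → $t5=9&12=8
lw $t5, 0($t0) → $t5=M[108]=9
add $t5, $t5, 17 → $t5=9+17=26
lw $t5, 0($t0) → $t5=M[108]=9
sub $t5, $t5, 20 → $t5=9-20=-11
add $t0, $t0, 4 → $t0=108+4=112
sub $t4, $t4, 1 → $t4=2-1=1
cmp $t4, 0  (cmp 1,0)
bgt L0: taken
lw $t5, 0($t0) → $t5=M[112]=30
and $t5, $t5, 12 → $t5=30&12=12
lw $t5, 0($t0) → $t5=M[112]=30
add $t5, $t5, 17 → $t5=30+17=47
lw $t5, 0($t0) → $t5=M[112]=30
sub $t5, $t5, 20 → $t5=30-20=10
add $t0, $t0, 4 → $t0=112+4=116
sub $t4, $t4, 1 → $t4=1-1=0
cmp $t4, 0  (cmp 0,0)
bgt L0: not taken
halt.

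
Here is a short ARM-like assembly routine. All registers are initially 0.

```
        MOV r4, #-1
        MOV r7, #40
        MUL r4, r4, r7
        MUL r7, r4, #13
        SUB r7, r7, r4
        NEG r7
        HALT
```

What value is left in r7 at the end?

480

r4=-1
r7=40
r4=(-1)*40=-40
r7=(-40)*13=-520
r7=(-520)-(-40)=-480
r7=-(-480)=480
halt.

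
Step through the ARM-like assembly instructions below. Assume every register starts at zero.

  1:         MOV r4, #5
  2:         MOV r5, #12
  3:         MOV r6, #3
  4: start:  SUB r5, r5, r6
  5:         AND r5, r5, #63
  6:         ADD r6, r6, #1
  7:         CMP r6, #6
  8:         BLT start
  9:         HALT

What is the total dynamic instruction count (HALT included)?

19

r4=5
r5=12
r6=3
r5=12-3=9
r5=9&63=9
r6=3+1=4
CMP r6, #6  (cmp 4,6)
BLT start: taken
r5=9-4=5
r5=5&63=5
r6=4+1=5
CMP r6, #6  (cmp 5,6)
BLT start: taken
r5=5-5=0
r5=0&63=0
r6=5+1=6
CMP r6, #6  (cmp 6,6)
BLT start: not taken
halt.
Total executed instructions: 19.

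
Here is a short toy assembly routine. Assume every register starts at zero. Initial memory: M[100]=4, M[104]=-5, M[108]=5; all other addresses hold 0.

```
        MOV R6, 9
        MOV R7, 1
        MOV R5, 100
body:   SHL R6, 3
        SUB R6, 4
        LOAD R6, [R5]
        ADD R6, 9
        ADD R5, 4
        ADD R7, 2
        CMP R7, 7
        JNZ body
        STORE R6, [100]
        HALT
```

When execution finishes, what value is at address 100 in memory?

after MOV R6, 9: R6=9
after MOV R7, 1: R7=1
after MOV R5, 100: R5=100
after SHL R6, 3: R6=9<<3=72
after SUB R6, 4: R6=72-4=68
after LOAD R6, [R5]: R6=M[100]=4
after ADD R6, 9: R6=4+9=13
after ADD R5, 4: R5=100+4=104
after ADD R7, 2: R7=1+2=3
CMP R7, 7  (cmp 3,7)
JNZ body: taken
after SHL R6, 3: R6=13<<3=104
after SUB R6, 4: R6=104-4=100
after LOAD R6, [R5]: R6=M[104]=-5
after ADD R6, 9: R6=(-5)+9=4
after ADD R5, 4: R5=104+4=108
after ADD R7, 2: R7=3+2=5
CMP R7, 7  (cmp 5,7)
JNZ body: taken
after SHL R6, 3: R6=4<<3=32
after SUB R6, 4: R6=32-4=28
after LOAD R6, [R5]: R6=M[108]=5
after ADD R6, 9: R6=5+9=14
after ADD R5, 4: R5=108+4=112
after ADD R7, 2: R7=5+2=7
CMP R7, 7  (cmp 7,7)
JNZ body: not taken
STORE R6, [100] → M[100]=14
halt.

14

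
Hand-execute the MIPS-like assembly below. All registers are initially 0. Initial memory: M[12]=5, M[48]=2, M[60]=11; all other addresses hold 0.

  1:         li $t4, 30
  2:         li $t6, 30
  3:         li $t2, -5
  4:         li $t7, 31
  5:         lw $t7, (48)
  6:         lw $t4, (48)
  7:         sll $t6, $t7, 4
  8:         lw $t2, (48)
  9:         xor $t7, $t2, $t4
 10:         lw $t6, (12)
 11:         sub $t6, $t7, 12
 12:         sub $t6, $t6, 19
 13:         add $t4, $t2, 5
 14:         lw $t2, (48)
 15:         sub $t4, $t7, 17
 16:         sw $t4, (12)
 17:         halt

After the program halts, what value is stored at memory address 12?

$t4=30
$t6=30
$t2=-5
$t7=31
$t7=M[48]=2
$t4=M[48]=2
$t6=2<<4=32
$t2=M[48]=2
$t7=2^2=0
$t6=M[12]=5
$t6=0-12=-12
$t6=(-12)-19=-31
$t4=2+5=7
$t2=M[48]=2
$t4=0-17=-17
sw $t4, (12) → M[12]=-17
halt.

-17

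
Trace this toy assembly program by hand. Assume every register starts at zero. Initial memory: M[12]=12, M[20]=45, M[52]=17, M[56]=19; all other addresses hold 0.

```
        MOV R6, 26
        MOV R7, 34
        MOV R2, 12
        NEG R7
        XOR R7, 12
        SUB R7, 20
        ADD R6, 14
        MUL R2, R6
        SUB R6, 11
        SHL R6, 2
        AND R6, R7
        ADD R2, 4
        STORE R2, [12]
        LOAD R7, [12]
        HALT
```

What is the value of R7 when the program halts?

MOV R6, 26 → R6=26
MOV R7, 34 → R7=34
MOV R2, 12 → R2=12
NEG R7 → R7=-(34)=-34
XOR R7, 12 → R7=(-34)^12=-46
SUB R7, 20 → R7=(-46)-20=-66
ADD R6, 14 → R6=26+14=40
MUL R2, R6 → R2=12*40=480
SUB R6, 11 → R6=40-11=29
SHL R6, 2 → R6=29<<2=116
AND R6, R7 → R6=116&(-66)=52
ADD R2, 4 → R2=480+4=484
STORE R2, [12] → M[12]=484
LOAD R7, [12] → R7=M[12]=484
halt.

484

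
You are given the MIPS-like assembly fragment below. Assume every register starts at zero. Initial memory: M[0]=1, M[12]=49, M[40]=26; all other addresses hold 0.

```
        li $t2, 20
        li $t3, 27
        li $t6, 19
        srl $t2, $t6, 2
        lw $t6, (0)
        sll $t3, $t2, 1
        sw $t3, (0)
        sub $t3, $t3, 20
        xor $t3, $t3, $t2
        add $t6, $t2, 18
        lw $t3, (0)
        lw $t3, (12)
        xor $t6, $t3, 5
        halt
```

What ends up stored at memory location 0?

8

li $t2, 20 → $t2=20
li $t3, 27 → $t3=27
li $t6, 19 → $t6=19
srl $t2, $t6, 2 → $t2=19>>2=4
lw $t6, (0) → $t6=M[0]=1
sll $t3, $t2, 1 → $t3=4<<1=8
sw $t3, (0) → M[0]=8
sub $t3, $t3, 20 → $t3=8-20=-12
xor $t3, $t3, $t2 → $t3=(-12)^4=-16
add $t6, $t2, 18 → $t6=4+18=22
lw $t3, (0) → $t3=M[0]=8
lw $t3, (12) → $t3=M[12]=49
xor $t6, $t3, 5 → $t6=49^5=52
halt.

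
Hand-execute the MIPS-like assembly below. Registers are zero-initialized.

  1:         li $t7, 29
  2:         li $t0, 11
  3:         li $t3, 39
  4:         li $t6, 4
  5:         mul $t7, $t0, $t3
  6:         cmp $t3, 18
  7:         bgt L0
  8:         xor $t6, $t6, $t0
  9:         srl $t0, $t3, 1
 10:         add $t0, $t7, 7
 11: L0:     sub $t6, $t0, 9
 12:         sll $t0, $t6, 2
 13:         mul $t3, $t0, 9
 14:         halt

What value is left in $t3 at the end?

72

after li $t7, 29: $t7=29
after li $t0, 11: $t0=11
after li $t3, 39: $t3=39
after li $t6, 4: $t6=4
after mul $t7, $t0, $t3: $t7=11*39=429
cmp $t3, 18  (cmp 39,18)
bgt L0: taken
after sub $t6, $t0, 9: $t6=11-9=2
after sll $t0, $t6, 2: $t0=2<<2=8
after mul $t3, $t0, 9: $t3=8*9=72
halt.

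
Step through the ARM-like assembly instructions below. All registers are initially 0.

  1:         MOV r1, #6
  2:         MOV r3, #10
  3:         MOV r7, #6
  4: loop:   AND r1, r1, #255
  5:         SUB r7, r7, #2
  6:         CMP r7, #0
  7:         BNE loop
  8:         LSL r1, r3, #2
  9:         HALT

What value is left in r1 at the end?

40

r1=6
r3=10
r7=6
r1=6&255=6
r7=6-2=4
CMP r7, #0  (cmp 4,0)
BNE loop: taken
r1=6&255=6
r7=4-2=2
CMP r7, #0  (cmp 2,0)
BNE loop: taken
r1=6&255=6
r7=2-2=0
CMP r7, #0  (cmp 0,0)
BNE loop: not taken
r1=10<<2=40
halt.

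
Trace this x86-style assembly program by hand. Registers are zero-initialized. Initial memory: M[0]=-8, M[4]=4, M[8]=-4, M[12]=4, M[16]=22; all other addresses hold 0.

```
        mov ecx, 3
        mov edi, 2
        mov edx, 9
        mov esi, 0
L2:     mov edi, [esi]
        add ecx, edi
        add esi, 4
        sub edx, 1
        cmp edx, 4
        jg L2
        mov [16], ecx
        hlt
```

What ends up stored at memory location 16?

ecx=3
edi=2
edx=9
esi=0
edi=M[0]=-8
ecx=3+(-8)=-5
esi=0+4=4
edx=9-1=8
cmp edx, 4  (cmp 8,4)
jg L2: taken
edi=M[4]=4
ecx=(-5)+4=-1
esi=4+4=8
edx=8-1=7
cmp edx, 4  (cmp 7,4)
jg L2: taken
edi=M[8]=-4
ecx=(-1)+(-4)=-5
esi=8+4=12
edx=7-1=6
cmp edx, 4  (cmp 6,4)
jg L2: taken
edi=M[12]=4
ecx=(-5)+4=-1
esi=12+4=16
edx=6-1=5
cmp edx, 4  (cmp 5,4)
jg L2: taken
edi=M[16]=22
ecx=(-1)+22=21
esi=16+4=20
edx=5-1=4
cmp edx, 4  (cmp 4,4)
jg L2: not taken
mov [16], ecx → M[16]=21
halt.

21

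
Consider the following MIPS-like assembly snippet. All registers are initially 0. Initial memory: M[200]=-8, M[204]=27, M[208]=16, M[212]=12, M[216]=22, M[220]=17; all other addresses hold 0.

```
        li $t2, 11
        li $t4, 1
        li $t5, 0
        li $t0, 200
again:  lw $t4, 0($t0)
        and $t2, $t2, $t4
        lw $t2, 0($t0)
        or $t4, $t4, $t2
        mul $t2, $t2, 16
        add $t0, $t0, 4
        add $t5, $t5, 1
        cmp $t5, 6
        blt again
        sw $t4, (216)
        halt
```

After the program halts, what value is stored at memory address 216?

17

$t2=11
$t4=1
$t5=0
$t0=200
$t4=M[200]=-8
$t2=11&(-8)=8
$t2=M[200]=-8
$t4=(-8)|(-8)=-8
$t2=(-8)*16=-128
$t0=200+4=204
$t5=0+1=1
cmp $t5, 6  (cmp 1,6)
blt again: taken
$t4=M[204]=27
$t2=(-128)&27=0
$t2=M[204]=27
$t4=27|27=27
$t2=27*16=432
$t0=204+4=208
$t5=1+1=2
cmp $t5, 6  (cmp 2,6)
blt again: taken
$t4=M[208]=16
$t2=432&16=16
$t2=M[208]=16
$t4=16|16=16
$t2=16*16=256
$t0=208+4=212
$t5=2+1=3
cmp $t5, 6  (cmp 3,6)
blt again: taken
$t4=M[212]=12
$t2=256&12=0
$t2=M[212]=12
$t4=12|12=12
$t2=12*16=192
$t0=212+4=216
$t5=3+1=4
cmp $t5, 6  (cmp 4,6)
blt again: taken
$t4=M[216]=22
$t2=192&22=0
$t2=M[216]=22
$t4=22|22=22
$t2=22*16=352
$t0=216+4=220
$t5=4+1=5
cmp $t5, 6  (cmp 5,6)
blt again: taken
$t4=M[220]=17
$t2=352&17=0
$t2=M[220]=17
$t4=17|17=17
$t2=17*16=272
$t0=220+4=224
$t5=5+1=6
cmp $t5, 6  (cmp 6,6)
blt again: not taken
sw $t4, (216) → M[216]=17
halt.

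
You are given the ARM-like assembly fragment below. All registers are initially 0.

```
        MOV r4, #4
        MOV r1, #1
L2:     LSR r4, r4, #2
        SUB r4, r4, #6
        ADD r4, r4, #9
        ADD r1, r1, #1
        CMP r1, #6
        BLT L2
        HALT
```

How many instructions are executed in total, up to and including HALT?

after MOV r4, #4: r4=4
after MOV r1, #1: r1=1
after LSR r4, r4, #2: r4=4>>2=1
after SUB r4, r4, #6: r4=1-6=-5
after ADD r4, r4, #9: r4=(-5)+9=4
after ADD r1, r1, #1: r1=1+1=2
CMP r1, #6  (cmp 2,6)
BLT L2: taken
after LSR r4, r4, #2: r4=4>>2=1
after SUB r4, r4, #6: r4=1-6=-5
after ADD r4, r4, #9: r4=(-5)+9=4
after ADD r1, r1, #1: r1=2+1=3
CMP r1, #6  (cmp 3,6)
BLT L2: taken
after LSR r4, r4, #2: r4=4>>2=1
after SUB r4, r4, #6: r4=1-6=-5
after ADD r4, r4, #9: r4=(-5)+9=4
after ADD r1, r1, #1: r1=3+1=4
CMP r1, #6  (cmp 4,6)
BLT L2: taken
after LSR r4, r4, #2: r4=4>>2=1
after SUB r4, r4, #6: r4=1-6=-5
after ADD r4, r4, #9: r4=(-5)+9=4
after ADD r1, r1, #1: r1=4+1=5
CMP r1, #6  (cmp 5,6)
BLT L2: taken
after LSR r4, r4, #2: r4=4>>2=1
after SUB r4, r4, #6: r4=1-6=-5
after ADD r4, r4, #9: r4=(-5)+9=4
after ADD r1, r1, #1: r1=5+1=6
CMP r1, #6  (cmp 6,6)
BLT L2: not taken
halt.
Total executed instructions: 33.

33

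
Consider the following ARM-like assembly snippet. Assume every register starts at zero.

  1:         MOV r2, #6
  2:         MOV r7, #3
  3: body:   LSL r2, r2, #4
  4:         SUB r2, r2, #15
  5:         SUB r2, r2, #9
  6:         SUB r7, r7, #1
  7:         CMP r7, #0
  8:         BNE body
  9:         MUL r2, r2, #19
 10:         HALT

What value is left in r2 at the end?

342456

MOV r2, #6 → r2=6
MOV r7, #3 → r7=3
LSL r2, r2, #4 → r2=6<<4=96
SUB r2, r2, #15 → r2=96-15=81
SUB r2, r2, #9 → r2=81-9=72
SUB r7, r7, #1 → r7=3-1=2
CMP r7, #0  (cmp 2,0)
BNE body: taken
LSL r2, r2, #4 → r2=72<<4=1152
SUB r2, r2, #15 → r2=1152-15=1137
SUB r2, r2, #9 → r2=1137-9=1128
SUB r7, r7, #1 → r7=2-1=1
CMP r7, #0  (cmp 1,0)
BNE body: taken
LSL r2, r2, #4 → r2=1128<<4=18048
SUB r2, r2, #15 → r2=18048-15=18033
SUB r2, r2, #9 → r2=18033-9=18024
SUB r7, r7, #1 → r7=1-1=0
CMP r7, #0  (cmp 0,0)
BNE body: not taken
MUL r2, r2, #19 → r2=18024*19=342456
halt.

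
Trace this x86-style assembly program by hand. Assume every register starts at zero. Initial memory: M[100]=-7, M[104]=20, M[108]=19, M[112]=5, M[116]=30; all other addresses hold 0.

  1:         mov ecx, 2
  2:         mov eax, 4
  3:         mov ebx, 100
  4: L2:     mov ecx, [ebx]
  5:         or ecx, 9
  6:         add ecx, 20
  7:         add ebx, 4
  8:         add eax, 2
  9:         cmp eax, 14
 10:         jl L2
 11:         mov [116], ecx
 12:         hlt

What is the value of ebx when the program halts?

ecx=2
eax=4
ebx=100
ecx=M[100]=-7
ecx=(-7)|9=-7
ecx=(-7)+20=13
ebx=100+4=104
eax=4+2=6
cmp eax, 14  (cmp 6,14)
jl L2: taken
ecx=M[104]=20
ecx=20|9=29
ecx=29+20=49
ebx=104+4=108
eax=6+2=8
cmp eax, 14  (cmp 8,14)
jl L2: taken
ecx=M[108]=19
ecx=19|9=27
ecx=27+20=47
ebx=108+4=112
eax=8+2=10
cmp eax, 14  (cmp 10,14)
jl L2: taken
ecx=M[112]=5
ecx=5|9=13
ecx=13+20=33
ebx=112+4=116
eax=10+2=12
cmp eax, 14  (cmp 12,14)
jl L2: taken
ecx=M[116]=30
ecx=30|9=31
ecx=31+20=51
ebx=116+4=120
eax=12+2=14
cmp eax, 14  (cmp 14,14)
jl L2: not taken
mov [116], ecx → M[116]=51
halt.

120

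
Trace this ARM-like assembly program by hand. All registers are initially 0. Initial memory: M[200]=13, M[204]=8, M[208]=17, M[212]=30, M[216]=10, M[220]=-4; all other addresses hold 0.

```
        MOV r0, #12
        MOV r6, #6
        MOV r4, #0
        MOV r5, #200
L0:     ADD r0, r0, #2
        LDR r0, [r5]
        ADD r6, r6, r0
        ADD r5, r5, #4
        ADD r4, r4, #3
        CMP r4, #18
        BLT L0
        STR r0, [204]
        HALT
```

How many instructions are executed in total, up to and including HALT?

48

MOV r0, #12 → r0=12
MOV r6, #6 → r6=6
MOV r4, #0 → r4=0
MOV r5, #200 → r5=200
ADD r0, r0, #2 → r0=12+2=14
LDR r0, [r5] → r0=M[200]=13
ADD r6, r6, r0 → r6=6+13=19
ADD r5, r5, #4 → r5=200+4=204
ADD r4, r4, #3 → r4=0+3=3
CMP r4, #18  (cmp 3,18)
BLT L0: taken
ADD r0, r0, #2 → r0=13+2=15
LDR r0, [r5] → r0=M[204]=8
ADD r6, r6, r0 → r6=19+8=27
ADD r5, r5, #4 → r5=204+4=208
ADD r4, r4, #3 → r4=3+3=6
CMP r4, #18  (cmp 6,18)
BLT L0: taken
ADD r0, r0, #2 → r0=8+2=10
LDR r0, [r5] → r0=M[208]=17
ADD r6, r6, r0 → r6=27+17=44
ADD r5, r5, #4 → r5=208+4=212
ADD r4, r4, #3 → r4=6+3=9
CMP r4, #18  (cmp 9,18)
BLT L0: taken
ADD r0, r0, #2 → r0=17+2=19
LDR r0, [r5] → r0=M[212]=30
ADD r6, r6, r0 → r6=44+30=74
ADD r5, r5, #4 → r5=212+4=216
ADD r4, r4, #3 → r4=9+3=12
CMP r4, #18  (cmp 12,18)
BLT L0: taken
ADD r0, r0, #2 → r0=30+2=32
LDR r0, [r5] → r0=M[216]=10
ADD r6, r6, r0 → r6=74+10=84
ADD r5, r5, #4 → r5=216+4=220
ADD r4, r4, #3 → r4=12+3=15
CMP r4, #18  (cmp 15,18)
BLT L0: taken
ADD r0, r0, #2 → r0=10+2=12
LDR r0, [r5] → r0=M[220]=-4
ADD r6, r6, r0 → r6=84+(-4)=80
ADD r5, r5, #4 → r5=220+4=224
ADD r4, r4, #3 → r4=15+3=18
CMP r4, #18  (cmp 18,18)
BLT L0: not taken
STR r0, [204] → M[204]=-4
halt.
Total executed instructions: 48.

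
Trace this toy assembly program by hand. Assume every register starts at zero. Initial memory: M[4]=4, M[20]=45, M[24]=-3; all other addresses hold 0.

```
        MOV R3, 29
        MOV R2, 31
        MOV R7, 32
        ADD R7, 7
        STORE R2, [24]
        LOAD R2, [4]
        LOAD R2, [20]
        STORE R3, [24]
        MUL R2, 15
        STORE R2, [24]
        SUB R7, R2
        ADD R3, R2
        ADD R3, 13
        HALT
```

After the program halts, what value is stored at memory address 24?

675

R3=29
R2=31
R7=32
R7=32+7=39
STORE R2, [24] → M[24]=31
R2=M[4]=4
R2=M[20]=45
STORE R3, [24] → M[24]=29
R2=45*15=675
STORE R2, [24] → M[24]=675
R7=39-675=-636
R3=29+675=704
R3=704+13=717
halt.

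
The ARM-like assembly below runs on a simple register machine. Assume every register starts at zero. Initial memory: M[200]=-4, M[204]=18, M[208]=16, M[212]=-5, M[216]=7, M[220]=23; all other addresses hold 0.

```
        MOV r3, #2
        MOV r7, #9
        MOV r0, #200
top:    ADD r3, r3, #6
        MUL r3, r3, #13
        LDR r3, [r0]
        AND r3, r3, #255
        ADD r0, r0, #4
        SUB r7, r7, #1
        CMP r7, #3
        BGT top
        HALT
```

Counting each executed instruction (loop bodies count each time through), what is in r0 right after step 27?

212

r3=2
r7=9
r0=200
r3=2+6=8
r3=8*13=104
r3=M[200]=-4
r3=(-4)&255=252
r0=200+4=204
r7=9-1=8
CMP r7, #3  (cmp 8,3)
BGT top: taken
r3=252+6=258
r3=258*13=3354
r3=M[204]=18
r3=18&255=18
r0=204+4=208
r7=8-1=7
CMP r7, #3  (cmp 7,3)
BGT top: taken
r3=18+6=24
r3=24*13=312
r3=M[208]=16
r3=16&255=16
r0=208+4=212
r7=7-1=6
CMP r7, #3  (cmp 6,3)
BGT top: taken
After step 27: r0 = 212.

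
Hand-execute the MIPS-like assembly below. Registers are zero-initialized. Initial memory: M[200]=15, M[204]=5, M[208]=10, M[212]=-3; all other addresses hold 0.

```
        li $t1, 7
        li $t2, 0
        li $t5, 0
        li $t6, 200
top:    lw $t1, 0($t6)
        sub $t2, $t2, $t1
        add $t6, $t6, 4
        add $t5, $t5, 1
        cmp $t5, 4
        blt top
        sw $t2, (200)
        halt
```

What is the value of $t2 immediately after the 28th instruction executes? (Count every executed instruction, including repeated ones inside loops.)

-27

li $t1, 7 → $t1=7
li $t2, 0 → $t2=0
li $t5, 0 → $t5=0
li $t6, 200 → $t6=200
lw $t1, 0($t6) → $t1=M[200]=15
sub $t2, $t2, $t1 → $t2=0-15=-15
add $t6, $t6, 4 → $t6=200+4=204
add $t5, $t5, 1 → $t5=0+1=1
cmp $t5, 4  (cmp 1,4)
blt top: taken
lw $t1, 0($t6) → $t1=M[204]=5
sub $t2, $t2, $t1 → $t2=(-15)-5=-20
add $t6, $t6, 4 → $t6=204+4=208
add $t5, $t5, 1 → $t5=1+1=2
cmp $t5, 4  (cmp 2,4)
blt top: taken
lw $t1, 0($t6) → $t1=M[208]=10
sub $t2, $t2, $t1 → $t2=(-20)-10=-30
add $t6, $t6, 4 → $t6=208+4=212
add $t5, $t5, 1 → $t5=2+1=3
cmp $t5, 4  (cmp 3,4)
blt top: taken
lw $t1, 0($t6) → $t1=M[212]=-3
sub $t2, $t2, $t1 → $t2=(-30)-(-3)=-27
add $t6, $t6, 4 → $t6=212+4=216
add $t5, $t5, 1 → $t5=3+1=4
cmp $t5, 4  (cmp 4,4)
blt top: not taken
After step 28: $t2 = -27.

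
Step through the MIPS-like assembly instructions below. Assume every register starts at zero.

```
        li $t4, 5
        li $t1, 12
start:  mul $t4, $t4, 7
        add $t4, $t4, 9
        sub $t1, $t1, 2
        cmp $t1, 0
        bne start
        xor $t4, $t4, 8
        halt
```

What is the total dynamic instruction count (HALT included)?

li $t4, 5 → $t4=5
li $t1, 12 → $t1=12
mul $t4, $t4, 7 → $t4=5*7=35
add $t4, $t4, 9 → $t4=35+9=44
sub $t1, $t1, 2 → $t1=12-2=10
cmp $t1, 0  (cmp 10,0)
bne start: taken
mul $t4, $t4, 7 → $t4=44*7=308
add $t4, $t4, 9 → $t4=308+9=317
sub $t1, $t1, 2 → $t1=10-2=8
cmp $t1, 0  (cmp 8,0)
bne start: taken
mul $t4, $t4, 7 → $t4=317*7=2219
add $t4, $t4, 9 → $t4=2219+9=2228
sub $t1, $t1, 2 → $t1=8-2=6
cmp $t1, 0  (cmp 6,0)
bne start: taken
mul $t4, $t4, 7 → $t4=2228*7=15596
add $t4, $t4, 9 → $t4=15596+9=15605
sub $t1, $t1, 2 → $t1=6-2=4
cmp $t1, 0  (cmp 4,0)
bne start: taken
mul $t4, $t4, 7 → $t4=15605*7=109235
add $t4, $t4, 9 → $t4=109235+9=109244
sub $t1, $t1, 2 → $t1=4-2=2
cmp $t1, 0  (cmp 2,0)
bne start: taken
mul $t4, $t4, 7 → $t4=109244*7=764708
add $t4, $t4, 9 → $t4=764708+9=764717
sub $t1, $t1, 2 → $t1=2-2=0
cmp $t1, 0  (cmp 0,0)
bne start: not taken
xor $t4, $t4, 8 → $t4=764717^8=764709
halt.
Total executed instructions: 34.

34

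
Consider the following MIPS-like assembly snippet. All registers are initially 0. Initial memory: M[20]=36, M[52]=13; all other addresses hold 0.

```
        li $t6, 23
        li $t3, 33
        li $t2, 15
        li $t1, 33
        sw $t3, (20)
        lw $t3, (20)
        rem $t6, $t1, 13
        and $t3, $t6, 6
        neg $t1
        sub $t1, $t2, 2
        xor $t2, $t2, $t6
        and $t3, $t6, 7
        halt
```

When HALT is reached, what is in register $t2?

li $t6, 23 → $t6=23
li $t3, 33 → $t3=33
li $t2, 15 → $t2=15
li $t1, 33 → $t1=33
sw $t3, (20) → M[20]=33
lw $t3, (20) → $t3=M[20]=33
rem $t6, $t1, 13 → $t6=33%13=7
and $t3, $t6, 6 → $t3=7&6=6
neg $t1 → $t1=-(33)=-33
sub $t1, $t2, 2 → $t1=15-2=13
xor $t2, $t2, $t6 → $t2=15^7=8
and $t3, $t6, 7 → $t3=7&7=7
halt.

8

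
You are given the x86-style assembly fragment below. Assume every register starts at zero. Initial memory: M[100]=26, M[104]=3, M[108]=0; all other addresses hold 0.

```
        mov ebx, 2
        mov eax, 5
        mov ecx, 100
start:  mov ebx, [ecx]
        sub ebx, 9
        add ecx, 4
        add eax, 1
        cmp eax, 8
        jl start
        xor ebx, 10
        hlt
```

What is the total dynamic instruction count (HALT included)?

23

ebx=2
eax=5
ecx=100
ebx=M[100]=26
ebx=26-9=17
ecx=100+4=104
eax=5+1=6
cmp eax, 8  (cmp 6,8)
jl start: taken
ebx=M[104]=3
ebx=3-9=-6
ecx=104+4=108
eax=6+1=7
cmp eax, 8  (cmp 7,8)
jl start: taken
ebx=M[108]=0
ebx=0-9=-9
ecx=108+4=112
eax=7+1=8
cmp eax, 8  (cmp 8,8)
jl start: not taken
ebx=(-9)^10=-3
halt.
Total executed instructions: 23.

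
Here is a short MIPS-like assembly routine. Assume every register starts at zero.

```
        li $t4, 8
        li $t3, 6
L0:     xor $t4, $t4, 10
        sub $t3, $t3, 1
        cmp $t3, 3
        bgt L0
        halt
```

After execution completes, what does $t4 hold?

2

li $t4, 8 → $t4=8
li $t3, 6 → $t3=6
xor $t4, $t4, 10 → $t4=8^10=2
sub $t3, $t3, 1 → $t3=6-1=5
cmp $t3, 3  (cmp 5,3)
bgt L0: taken
xor $t4, $t4, 10 → $t4=2^10=8
sub $t3, $t3, 1 → $t3=5-1=4
cmp $t3, 3  (cmp 4,3)
bgt L0: taken
xor $t4, $t4, 10 → $t4=8^10=2
sub $t3, $t3, 1 → $t3=4-1=3
cmp $t3, 3  (cmp 3,3)
bgt L0: not taken
halt.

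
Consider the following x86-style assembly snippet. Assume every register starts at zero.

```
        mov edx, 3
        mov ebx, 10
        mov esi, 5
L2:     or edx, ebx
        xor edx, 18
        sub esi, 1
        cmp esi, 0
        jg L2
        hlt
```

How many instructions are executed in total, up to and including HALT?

29

after mov edx, 3: edx=3
after mov ebx, 10: ebx=10
after mov esi, 5: esi=5
after or edx, ebx: edx=3|10=11
after xor edx, 18: edx=11^18=25
after sub esi, 1: esi=5-1=4
cmp esi, 0  (cmp 4,0)
jg L2: taken
after or edx, ebx: edx=25|10=27
after xor edx, 18: edx=27^18=9
after sub esi, 1: esi=4-1=3
cmp esi, 0  (cmp 3,0)
jg L2: taken
after or edx, ebx: edx=9|10=11
after xor edx, 18: edx=11^18=25
after sub esi, 1: esi=3-1=2
cmp esi, 0  (cmp 2,0)
jg L2: taken
after or edx, ebx: edx=25|10=27
after xor edx, 18: edx=27^18=9
after sub esi, 1: esi=2-1=1
cmp esi, 0  (cmp 1,0)
jg L2: taken
after or edx, ebx: edx=9|10=11
after xor edx, 18: edx=11^18=25
after sub esi, 1: esi=1-1=0
cmp esi, 0  (cmp 0,0)
jg L2: not taken
halt.
Total executed instructions: 29.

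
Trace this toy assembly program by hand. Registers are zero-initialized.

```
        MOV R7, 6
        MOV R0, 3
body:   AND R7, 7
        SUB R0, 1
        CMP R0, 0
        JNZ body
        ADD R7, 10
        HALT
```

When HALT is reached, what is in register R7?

after MOV R7, 6: R7=6
after MOV R0, 3: R0=3
after AND R7, 7: R7=6&7=6
after SUB R0, 1: R0=3-1=2
CMP R0, 0  (cmp 2,0)
JNZ body: taken
after AND R7, 7: R7=6&7=6
after SUB R0, 1: R0=2-1=1
CMP R0, 0  (cmp 1,0)
JNZ body: taken
after AND R7, 7: R7=6&7=6
after SUB R0, 1: R0=1-1=0
CMP R0, 0  (cmp 0,0)
JNZ body: not taken
after ADD R7, 10: R7=6+10=16
halt.

16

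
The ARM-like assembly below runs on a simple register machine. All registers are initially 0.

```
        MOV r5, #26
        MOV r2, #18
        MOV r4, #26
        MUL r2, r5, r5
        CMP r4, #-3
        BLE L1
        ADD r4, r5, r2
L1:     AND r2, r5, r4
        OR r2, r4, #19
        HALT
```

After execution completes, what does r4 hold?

702

r5=26
r2=18
r4=26
r2=26*26=676
CMP r4, #-3  (cmp 26,-3)
BLE L1: not taken
r4=26+676=702
r2=26&702=26
r2=702|19=703
halt.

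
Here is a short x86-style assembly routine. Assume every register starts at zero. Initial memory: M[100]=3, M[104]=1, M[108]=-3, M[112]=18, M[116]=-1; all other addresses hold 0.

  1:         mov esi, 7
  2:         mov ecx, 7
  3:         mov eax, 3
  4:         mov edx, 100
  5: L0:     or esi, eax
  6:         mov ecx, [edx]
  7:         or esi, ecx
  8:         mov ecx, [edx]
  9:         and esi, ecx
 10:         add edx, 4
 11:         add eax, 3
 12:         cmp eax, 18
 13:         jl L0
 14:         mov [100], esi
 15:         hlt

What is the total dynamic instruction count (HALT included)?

after mov esi, 7: esi=7
after mov ecx, 7: ecx=7
after mov eax, 3: eax=3
after mov edx, 100: edx=100
after or esi, eax: esi=7|3=7
after mov ecx, [edx]: ecx=M[100]=3
after or esi, ecx: esi=7|3=7
after mov ecx, [edx]: ecx=M[100]=3
after and esi, ecx: esi=7&3=3
after add edx, 4: edx=100+4=104
after add eax, 3: eax=3+3=6
cmp eax, 18  (cmp 6,18)
jl L0: taken
after or esi, eax: esi=3|6=7
after mov ecx, [edx]: ecx=M[104]=1
after or esi, ecx: esi=7|1=7
after mov ecx, [edx]: ecx=M[104]=1
after and esi, ecx: esi=7&1=1
after add edx, 4: edx=104+4=108
after add eax, 3: eax=6+3=9
cmp eax, 18  (cmp 9,18)
jl L0: taken
after or esi, eax: esi=1|9=9
after mov ecx, [edx]: ecx=M[108]=-3
after or esi, ecx: esi=9|(-3)=-3
after mov ecx, [edx]: ecx=M[108]=-3
after and esi, ecx: esi=(-3)&(-3)=-3
after add edx, 4: edx=108+4=112
after add eax, 3: eax=9+3=12
cmp eax, 18  (cmp 12,18)
jl L0: taken
after or esi, eax: esi=(-3)|12=-3
after mov ecx, [edx]: ecx=M[112]=18
after or esi, ecx: esi=(-3)|18=-1
after mov ecx, [edx]: ecx=M[112]=18
after and esi, ecx: esi=(-1)&18=18
after add edx, 4: edx=112+4=116
after add eax, 3: eax=12+3=15
cmp eax, 18  (cmp 15,18)
jl L0: taken
after or esi, eax: esi=18|15=31
after mov ecx, [edx]: ecx=M[116]=-1
after or esi, ecx: esi=31|(-1)=-1
after mov ecx, [edx]: ecx=M[116]=-1
after and esi, ecx: esi=(-1)&(-1)=-1
after add edx, 4: edx=116+4=120
after add eax, 3: eax=15+3=18
cmp eax, 18  (cmp 18,18)
jl L0: not taken
mov [100], esi → M[100]=-1
halt.
Total executed instructions: 51.

51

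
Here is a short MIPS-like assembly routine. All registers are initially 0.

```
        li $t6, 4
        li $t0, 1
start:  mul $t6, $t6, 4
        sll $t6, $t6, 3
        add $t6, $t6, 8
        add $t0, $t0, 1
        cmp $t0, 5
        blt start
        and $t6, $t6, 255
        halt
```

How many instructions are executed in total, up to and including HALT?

$t6=4
$t0=1
$t6=4*4=16
$t6=16<<3=128
$t6=128+8=136
$t0=1+1=2
cmp $t0, 5  (cmp 2,5)
blt start: taken
$t6=136*4=544
$t6=544<<3=4352
$t6=4352+8=4360
$t0=2+1=3
cmp $t0, 5  (cmp 3,5)
blt start: taken
$t6=4360*4=17440
$t6=17440<<3=139520
$t6=139520+8=139528
$t0=3+1=4
cmp $t0, 5  (cmp 4,5)
blt start: taken
$t6=139528*4=558112
$t6=558112<<3=4464896
$t6=4464896+8=4464904
$t0=4+1=5
cmp $t0, 5  (cmp 5,5)
blt start: not taken
$t6=4464904&255=8
halt.
Total executed instructions: 28.

28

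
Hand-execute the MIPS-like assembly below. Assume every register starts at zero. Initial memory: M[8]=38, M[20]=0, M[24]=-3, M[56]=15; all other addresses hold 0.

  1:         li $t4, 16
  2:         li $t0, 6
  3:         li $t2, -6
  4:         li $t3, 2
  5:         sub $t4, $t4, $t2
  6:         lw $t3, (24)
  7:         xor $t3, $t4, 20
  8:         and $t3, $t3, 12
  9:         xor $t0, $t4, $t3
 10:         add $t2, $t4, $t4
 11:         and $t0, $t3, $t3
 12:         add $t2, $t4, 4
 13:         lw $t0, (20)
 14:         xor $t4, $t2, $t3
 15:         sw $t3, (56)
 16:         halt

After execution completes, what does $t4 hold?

after li $t4, 16: $t4=16
after li $t0, 6: $t0=6
after li $t2, -6: $t2=-6
after li $t3, 2: $t3=2
after sub $t4, $t4, $t2: $t4=16-(-6)=22
after lw $t3, (24): $t3=M[24]=-3
after xor $t3, $t4, 20: $t3=22^20=2
after and $t3, $t3, 12: $t3=2&12=0
after xor $t0, $t4, $t3: $t0=22^0=22
after add $t2, $t4, $t4: $t2=22+22=44
after and $t0, $t3, $t3: $t0=0&0=0
after add $t2, $t4, 4: $t2=22+4=26
after lw $t0, (20): $t0=M[20]=0
after xor $t4, $t2, $t3: $t4=26^0=26
sw $t3, (56) → M[56]=0
halt.

26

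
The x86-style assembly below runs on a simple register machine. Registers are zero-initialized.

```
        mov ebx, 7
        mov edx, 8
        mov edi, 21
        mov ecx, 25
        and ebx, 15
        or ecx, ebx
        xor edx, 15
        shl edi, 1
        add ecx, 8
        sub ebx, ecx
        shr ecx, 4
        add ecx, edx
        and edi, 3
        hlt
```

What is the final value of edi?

2

mov ebx, 7 → ebx=7
mov edx, 8 → edx=8
mov edi, 21 → edi=21
mov ecx, 25 → ecx=25
and ebx, 15 → ebx=7&15=7
or ecx, ebx → ecx=25|7=31
xor edx, 15 → edx=8^15=7
shl edi, 1 → edi=21<<1=42
add ecx, 8 → ecx=31+8=39
sub ebx, ecx → ebx=7-39=-32
shr ecx, 4 → ecx=39>>4=2
add ecx, edx → ecx=2+7=9
and edi, 3 → edi=42&3=2
halt.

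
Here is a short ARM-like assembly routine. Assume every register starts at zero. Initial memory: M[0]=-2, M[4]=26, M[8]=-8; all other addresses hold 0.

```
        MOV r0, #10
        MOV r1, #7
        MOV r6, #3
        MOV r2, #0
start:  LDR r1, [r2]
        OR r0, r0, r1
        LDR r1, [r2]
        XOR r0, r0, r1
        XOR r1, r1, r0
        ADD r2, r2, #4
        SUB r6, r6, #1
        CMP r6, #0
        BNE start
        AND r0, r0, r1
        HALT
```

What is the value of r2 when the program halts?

after MOV r0, #10: r0=10
after MOV r1, #7: r1=7
after MOV r6, #3: r6=3
after MOV r2, #0: r2=0
after LDR r1, [r2]: r1=M[0]=-2
after OR r0, r0, r1: r0=10|(-2)=-2
after LDR r1, [r2]: r1=M[0]=-2
after XOR r0, r0, r1: r0=(-2)^(-2)=0
after XOR r1, r1, r0: r1=(-2)^0=-2
after ADD r2, r2, #4: r2=0+4=4
after SUB r6, r6, #1: r6=3-1=2
CMP r6, #0  (cmp 2,0)
BNE start: taken
after LDR r1, [r2]: r1=M[4]=26
after OR r0, r0, r1: r0=0|26=26
after LDR r1, [r2]: r1=M[4]=26
after XOR r0, r0, r1: r0=26^26=0
after XOR r1, r1, r0: r1=26^0=26
after ADD r2, r2, #4: r2=4+4=8
after SUB r6, r6, #1: r6=2-1=1
CMP r6, #0  (cmp 1,0)
BNE start: taken
after LDR r1, [r2]: r1=M[8]=-8
after OR r0, r0, r1: r0=0|(-8)=-8
after LDR r1, [r2]: r1=M[8]=-8
after XOR r0, r0, r1: r0=(-8)^(-8)=0
after XOR r1, r1, r0: r1=(-8)^0=-8
after ADD r2, r2, #4: r2=8+4=12
after SUB r6, r6, #1: r6=1-1=0
CMP r6, #0  (cmp 0,0)
BNE start: not taken
after AND r0, r0, r1: r0=0&(-8)=0
halt.

12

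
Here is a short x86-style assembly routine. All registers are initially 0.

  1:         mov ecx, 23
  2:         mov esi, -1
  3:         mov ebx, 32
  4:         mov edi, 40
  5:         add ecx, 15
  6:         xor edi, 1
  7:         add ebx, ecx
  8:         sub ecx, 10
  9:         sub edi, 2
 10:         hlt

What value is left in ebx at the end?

70

mov ecx, 23 → ecx=23
mov esi, -1 → esi=-1
mov ebx, 32 → ebx=32
mov edi, 40 → edi=40
add ecx, 15 → ecx=23+15=38
xor edi, 1 → edi=40^1=41
add ebx, ecx → ebx=32+38=70
sub ecx, 10 → ecx=38-10=28
sub edi, 2 → edi=41-2=39
halt.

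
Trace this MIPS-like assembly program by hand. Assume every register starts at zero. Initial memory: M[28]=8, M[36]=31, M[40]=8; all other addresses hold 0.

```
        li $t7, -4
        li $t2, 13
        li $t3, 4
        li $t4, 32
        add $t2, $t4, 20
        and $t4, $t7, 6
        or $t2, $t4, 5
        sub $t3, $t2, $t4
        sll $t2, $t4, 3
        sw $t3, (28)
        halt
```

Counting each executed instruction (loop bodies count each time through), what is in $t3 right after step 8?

1

$t7=-4
$t2=13
$t3=4
$t4=32
$t2=32+20=52
$t4=(-4)&6=4
$t2=4|5=5
$t3=5-4=1
After step 8: $t3 = 1.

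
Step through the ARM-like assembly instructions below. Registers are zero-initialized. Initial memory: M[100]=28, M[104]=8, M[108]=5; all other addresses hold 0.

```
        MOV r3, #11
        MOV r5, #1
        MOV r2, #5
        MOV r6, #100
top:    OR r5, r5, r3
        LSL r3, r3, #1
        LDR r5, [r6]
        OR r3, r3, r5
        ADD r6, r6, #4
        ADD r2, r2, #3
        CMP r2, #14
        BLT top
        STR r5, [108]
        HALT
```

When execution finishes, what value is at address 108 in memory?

5

MOV r3, #11 → r3=11
MOV r5, #1 → r5=1
MOV r2, #5 → r2=5
MOV r6, #100 → r6=100
OR r5, r5, r3 → r5=1|11=11
LSL r3, r3, #1 → r3=11<<1=22
LDR r5, [r6] → r5=M[100]=28
OR r3, r3, r5 → r3=22|28=30
ADD r6, r6, #4 → r6=100+4=104
ADD r2, r2, #3 → r2=5+3=8
CMP r2, #14  (cmp 8,14)
BLT top: taken
OR r5, r5, r3 → r5=28|30=30
LSL r3, r3, #1 → r3=30<<1=60
LDR r5, [r6] → r5=M[104]=8
OR r3, r3, r5 → r3=60|8=60
ADD r6, r6, #4 → r6=104+4=108
ADD r2, r2, #3 → r2=8+3=11
CMP r2, #14  (cmp 11,14)
BLT top: taken
OR r5, r5, r3 → r5=8|60=60
LSL r3, r3, #1 → r3=60<<1=120
LDR r5, [r6] → r5=M[108]=5
OR r3, r3, r5 → r3=120|5=125
ADD r6, r6, #4 → r6=108+4=112
ADD r2, r2, #3 → r2=11+3=14
CMP r2, #14  (cmp 14,14)
BLT top: not taken
STR r5, [108] → M[108]=5
halt.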